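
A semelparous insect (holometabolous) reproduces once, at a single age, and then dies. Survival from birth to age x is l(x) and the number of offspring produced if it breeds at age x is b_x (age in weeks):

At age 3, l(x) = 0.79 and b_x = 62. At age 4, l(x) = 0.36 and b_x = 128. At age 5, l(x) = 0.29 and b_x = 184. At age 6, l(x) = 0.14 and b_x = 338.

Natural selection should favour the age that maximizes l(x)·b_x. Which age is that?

5

Expected offspring if breeding at age x = l(x) × b_x:
  age 3: 0.79 × 62 = 48.980
  age 4: 0.36 × 128 = 46.080
  age 5: 0.29 × 184 = 53.360
  age 6: 0.14 × 338 = 47.320
Maximum at age 5 (53.360).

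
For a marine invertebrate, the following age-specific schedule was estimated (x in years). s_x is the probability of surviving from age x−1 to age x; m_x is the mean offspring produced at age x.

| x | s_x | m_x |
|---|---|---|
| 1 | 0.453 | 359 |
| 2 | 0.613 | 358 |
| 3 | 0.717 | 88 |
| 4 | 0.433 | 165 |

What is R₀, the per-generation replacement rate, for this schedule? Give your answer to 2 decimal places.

Survivorship from birth: l_x = s_1·s_2·…·s_x.
  l_1 = 0.45300
  l_2 = 0.27769
  l_3 = 0.19910
  l_4 = 0.08621
R₀ = Σ l_x m_x:
  age 1: 0.45300 × 359 = 162.6270
  age 2: 0.27769 × 358 = 99.4130
  age 3: 0.19910 × 88 = 17.5208
  age 4: 0.08621 × 165 = 14.2246
R₀ = 162.6270 + 99.4130 + 17.5208 + 14.2246 = 293.7855

293.79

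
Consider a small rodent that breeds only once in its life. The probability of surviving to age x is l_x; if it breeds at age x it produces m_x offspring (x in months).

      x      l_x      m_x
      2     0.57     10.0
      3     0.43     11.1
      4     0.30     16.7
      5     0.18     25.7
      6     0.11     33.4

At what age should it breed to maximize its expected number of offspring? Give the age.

Expected offspring if breeding at age x = l_x × m_x:
  age 2: 0.57 × 10.0 = 5.700
  age 3: 0.43 × 11.1 = 4.773
  age 4: 0.30 × 16.7 = 5.010
  age 5: 0.18 × 25.7 = 4.626
  age 6: 0.11 × 33.4 = 3.674
Maximum at age 2 (5.700).

2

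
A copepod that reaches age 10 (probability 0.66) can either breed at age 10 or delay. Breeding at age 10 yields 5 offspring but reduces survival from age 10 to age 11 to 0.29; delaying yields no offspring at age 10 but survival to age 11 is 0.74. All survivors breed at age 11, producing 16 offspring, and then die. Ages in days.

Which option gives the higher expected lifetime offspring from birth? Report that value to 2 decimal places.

7.81

breed at age 10: R₀ = 0.66 × (5 + 0.29 × 16) = 0.66 × 9.6400 = 6.3624
delay to age 11: R₀ = 0.66 × (0.74 × 16) = 0.66 × 11.8400 = 7.8144
Higher: delay to age 11 (7.8144).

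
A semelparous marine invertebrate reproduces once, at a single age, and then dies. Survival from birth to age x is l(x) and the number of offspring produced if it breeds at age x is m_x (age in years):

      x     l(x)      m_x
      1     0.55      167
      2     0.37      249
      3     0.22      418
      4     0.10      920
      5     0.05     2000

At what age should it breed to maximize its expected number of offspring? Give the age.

5

Expected offspring if breeding at age x = l(x) × m_x:
  age 1: 0.55 × 167 = 91.850
  age 2: 0.37 × 249 = 92.130
  age 3: 0.22 × 418 = 91.960
  age 4: 0.10 × 920 = 92.000
  age 5: 0.05 × 2000 = 100.000
Maximum at age 5 (100.000).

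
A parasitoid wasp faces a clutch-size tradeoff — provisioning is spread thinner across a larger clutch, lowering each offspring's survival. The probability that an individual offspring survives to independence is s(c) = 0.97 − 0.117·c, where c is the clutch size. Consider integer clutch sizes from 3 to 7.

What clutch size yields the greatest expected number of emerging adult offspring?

Expected emerging adult offspring = c × s(c):
  c=3: 3 × 0.619 = 1.857
  c=4: 4 × 0.502 = 2.008
  c=5: 5 × 0.385 = 1.925
  c=6: 6 × 0.268 = 1.608
  c=7: 7 × 0.151 = 1.057
Maximum at c = 4 (2.008 emerging adult offspring).

4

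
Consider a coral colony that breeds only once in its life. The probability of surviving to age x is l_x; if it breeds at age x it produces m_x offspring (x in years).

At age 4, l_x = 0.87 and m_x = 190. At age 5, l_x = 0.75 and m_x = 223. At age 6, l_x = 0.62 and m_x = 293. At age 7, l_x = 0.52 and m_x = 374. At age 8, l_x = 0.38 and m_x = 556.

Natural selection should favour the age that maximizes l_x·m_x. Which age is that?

8

Expected offspring if breeding at age x = l_x × m_x:
  age 4: 0.87 × 190 = 165.300
  age 5: 0.75 × 223 = 167.250
  age 6: 0.62 × 293 = 181.660
  age 7: 0.52 × 374 = 194.480
  age 8: 0.38 × 556 = 211.280
Maximum at age 8 (211.280).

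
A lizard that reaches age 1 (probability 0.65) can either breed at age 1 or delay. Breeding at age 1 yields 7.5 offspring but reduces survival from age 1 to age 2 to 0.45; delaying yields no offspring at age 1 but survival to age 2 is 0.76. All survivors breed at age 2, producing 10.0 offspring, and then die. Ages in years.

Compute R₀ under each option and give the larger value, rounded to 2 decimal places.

breed at age 1: R₀ = 0.65 × (7.5 + 0.45 × 10.0) = 0.65 × 12.0000 = 7.8000
delay to age 2: R₀ = 0.65 × (0.76 × 10.0) = 0.65 × 7.6000 = 4.9400
Higher: breed at age 1 (7.8000).

7.80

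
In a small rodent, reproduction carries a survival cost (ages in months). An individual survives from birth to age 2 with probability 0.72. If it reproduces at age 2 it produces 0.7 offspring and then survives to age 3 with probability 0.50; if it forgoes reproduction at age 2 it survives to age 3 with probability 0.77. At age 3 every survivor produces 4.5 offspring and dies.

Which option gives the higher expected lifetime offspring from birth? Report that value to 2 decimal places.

2.49

breed at age 2: R₀ = 0.72 × (0.7 + 0.50 × 4.5) = 0.72 × 2.9500 = 2.1240
delay to age 3: R₀ = 0.72 × (0.77 × 4.5) = 0.72 × 3.4650 = 2.4948
Higher: delay to age 3 (2.4948).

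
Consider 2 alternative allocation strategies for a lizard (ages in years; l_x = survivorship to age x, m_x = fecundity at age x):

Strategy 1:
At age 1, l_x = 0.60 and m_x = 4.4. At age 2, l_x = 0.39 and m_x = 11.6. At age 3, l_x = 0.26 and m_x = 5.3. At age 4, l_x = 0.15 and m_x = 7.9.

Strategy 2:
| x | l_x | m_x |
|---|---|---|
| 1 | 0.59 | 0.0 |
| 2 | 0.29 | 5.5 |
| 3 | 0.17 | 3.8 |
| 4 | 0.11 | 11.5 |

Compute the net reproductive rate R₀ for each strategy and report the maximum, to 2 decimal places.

9.73

Strategy 1: R₀ = 0.60×4.4 + 0.39×11.6 + 0.26×5.3 + 0.15×7.9 = 9.7270
Strategy 2: R₀ = 0.59×0.0 + 0.29×5.5 + 0.17×3.8 + 0.11×11.5 = 3.5060
Highest R₀: strategy 1 with 9.7270.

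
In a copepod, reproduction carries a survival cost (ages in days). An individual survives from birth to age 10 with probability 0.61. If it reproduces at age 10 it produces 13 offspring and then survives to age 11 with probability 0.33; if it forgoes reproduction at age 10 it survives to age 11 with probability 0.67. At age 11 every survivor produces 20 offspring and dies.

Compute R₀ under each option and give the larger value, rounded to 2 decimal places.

11.96

breed at age 10: R₀ = 0.61 × (13 + 0.33 × 20) = 0.61 × 19.6000 = 11.9560
delay to age 11: R₀ = 0.61 × (0.67 × 20) = 0.61 × 13.4000 = 8.1740
Higher: breed at age 10 (11.9560).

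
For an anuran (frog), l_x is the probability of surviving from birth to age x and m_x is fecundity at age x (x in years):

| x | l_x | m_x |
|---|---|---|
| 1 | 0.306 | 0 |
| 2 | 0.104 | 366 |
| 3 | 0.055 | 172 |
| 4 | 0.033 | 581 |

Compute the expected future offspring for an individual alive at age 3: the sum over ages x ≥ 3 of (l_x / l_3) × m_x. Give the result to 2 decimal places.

l_3 = 0.055. Conditional survival from age 3 to x is l_x / l_3.
  x=3: (0.055/0.055) × 172 = 172.0000
  x=4: (0.033/0.055) × 581 = 348.6000
Sum = 172.0000 + 348.6000 = 520.6000

520.60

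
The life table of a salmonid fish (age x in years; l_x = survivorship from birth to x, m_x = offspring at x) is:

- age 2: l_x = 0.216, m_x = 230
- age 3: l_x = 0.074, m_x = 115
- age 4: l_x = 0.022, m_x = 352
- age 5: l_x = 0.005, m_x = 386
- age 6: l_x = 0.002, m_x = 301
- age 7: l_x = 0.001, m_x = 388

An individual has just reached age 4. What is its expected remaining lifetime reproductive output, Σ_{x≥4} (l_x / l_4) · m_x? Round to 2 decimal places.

484.73

l_4 = 0.022. Conditional survival from age 4 to x is l_x / l_4.
  x=4: (0.022/0.022) × 352 = 352.0000
  x=5: (0.005/0.022) × 386 = 87.7273
  x=6: (0.002/0.022) × 301 = 27.3636
  x=7: (0.001/0.022) × 388 = 17.6364
Sum = 352.0000 + 87.7273 + 27.3636 + 17.6364 = 484.7273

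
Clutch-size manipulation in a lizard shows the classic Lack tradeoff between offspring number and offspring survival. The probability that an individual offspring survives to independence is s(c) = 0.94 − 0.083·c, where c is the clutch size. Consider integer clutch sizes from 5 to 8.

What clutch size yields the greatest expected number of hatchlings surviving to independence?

Expected hatchlings surviving to independence = c × s(c):
  c=5: 5 × 0.525 = 2.625
  c=6: 6 × 0.442 = 2.652
  c=7: 7 × 0.359 = 2.513
  c=8: 8 × 0.276 = 2.208
Maximum at c = 6 (2.652 hatchlings surviving to independence).

6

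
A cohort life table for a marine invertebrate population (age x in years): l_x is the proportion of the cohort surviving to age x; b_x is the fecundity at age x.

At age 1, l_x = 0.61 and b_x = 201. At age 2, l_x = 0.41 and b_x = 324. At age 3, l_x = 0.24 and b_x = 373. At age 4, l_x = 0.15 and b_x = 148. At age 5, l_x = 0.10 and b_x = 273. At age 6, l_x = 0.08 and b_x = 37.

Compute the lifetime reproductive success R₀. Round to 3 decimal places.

397.430

R₀ = Σ l_x b_x:
  age 1: 0.61 × 201 = 122.6100
  age 2: 0.41 × 324 = 132.8400
  age 3: 0.24 × 373 = 89.5200
  age 4: 0.15 × 148 = 22.2000
  age 5: 0.10 × 273 = 27.3000
  age 6: 0.08 × 37 = 2.9600
R₀ = 122.6100 + 132.8400 + 89.5200 + 22.2000 + 27.3000 + 2.9600 = 397.4300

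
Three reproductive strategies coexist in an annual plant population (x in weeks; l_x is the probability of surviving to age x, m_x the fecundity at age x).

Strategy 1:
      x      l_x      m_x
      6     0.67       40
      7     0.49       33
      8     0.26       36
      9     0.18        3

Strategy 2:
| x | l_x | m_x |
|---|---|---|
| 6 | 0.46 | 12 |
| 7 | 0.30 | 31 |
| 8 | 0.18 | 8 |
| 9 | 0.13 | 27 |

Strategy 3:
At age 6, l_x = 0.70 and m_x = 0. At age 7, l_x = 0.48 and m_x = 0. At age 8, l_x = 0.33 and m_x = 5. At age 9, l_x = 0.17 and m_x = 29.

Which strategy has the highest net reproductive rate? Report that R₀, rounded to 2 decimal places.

Strategy 1: R₀ = 0.67×40 + 0.49×33 + 0.26×36 + 0.18×3 = 52.8700
Strategy 2: R₀ = 0.46×12 + 0.30×31 + 0.18×8 + 0.13×27 = 19.7700
Strategy 3: R₀ = 0.70×0 + 0.48×0 + 0.33×5 + 0.17×29 = 6.5800
Highest R₀: strategy 1 with 52.8700.

52.87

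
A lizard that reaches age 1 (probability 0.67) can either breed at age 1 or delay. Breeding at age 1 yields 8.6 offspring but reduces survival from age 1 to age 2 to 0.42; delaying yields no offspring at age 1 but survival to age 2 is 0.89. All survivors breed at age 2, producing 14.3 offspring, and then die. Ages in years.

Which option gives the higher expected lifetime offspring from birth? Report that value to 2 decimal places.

9.79

breed at age 1: R₀ = 0.67 × (8.6 + 0.42 × 14.3) = 0.67 × 14.6060 = 9.7860
delay to age 2: R₀ = 0.67 × (0.89 × 14.3) = 0.67 × 12.7270 = 8.5271
Higher: breed at age 1 (9.7860).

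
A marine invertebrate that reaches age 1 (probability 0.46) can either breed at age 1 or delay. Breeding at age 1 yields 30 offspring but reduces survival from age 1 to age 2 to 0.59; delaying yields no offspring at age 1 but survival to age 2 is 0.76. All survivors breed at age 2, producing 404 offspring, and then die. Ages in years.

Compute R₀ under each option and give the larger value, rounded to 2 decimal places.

141.24

breed at age 1: R₀ = 0.46 × (30 + 0.59 × 404) = 0.46 × 268.3600 = 123.4456
delay to age 2: R₀ = 0.46 × (0.76 × 404) = 0.46 × 307.0400 = 141.2384
Higher: delay to age 2 (141.2384).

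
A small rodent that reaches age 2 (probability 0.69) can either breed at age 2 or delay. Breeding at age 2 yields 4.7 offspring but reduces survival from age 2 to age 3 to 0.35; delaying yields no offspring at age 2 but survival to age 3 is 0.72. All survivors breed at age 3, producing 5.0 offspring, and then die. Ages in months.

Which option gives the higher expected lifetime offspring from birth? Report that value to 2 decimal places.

breed at age 2: R₀ = 0.69 × (4.7 + 0.35 × 5.0) = 0.69 × 6.4500 = 4.4505
delay to age 3: R₀ = 0.69 × (0.72 × 5.0) = 0.69 × 3.6000 = 2.4840
Higher: breed at age 2 (4.4505).

4.45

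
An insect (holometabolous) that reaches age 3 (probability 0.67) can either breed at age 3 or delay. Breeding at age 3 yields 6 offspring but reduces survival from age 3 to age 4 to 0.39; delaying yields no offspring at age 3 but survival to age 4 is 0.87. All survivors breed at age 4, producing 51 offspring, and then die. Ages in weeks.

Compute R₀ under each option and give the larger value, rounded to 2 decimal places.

breed at age 3: R₀ = 0.67 × (6 + 0.39 × 51) = 0.67 × 25.8900 = 17.3463
delay to age 4: R₀ = 0.67 × (0.87 × 51) = 0.67 × 44.3700 = 29.7279
Higher: delay to age 4 (29.7279).

29.73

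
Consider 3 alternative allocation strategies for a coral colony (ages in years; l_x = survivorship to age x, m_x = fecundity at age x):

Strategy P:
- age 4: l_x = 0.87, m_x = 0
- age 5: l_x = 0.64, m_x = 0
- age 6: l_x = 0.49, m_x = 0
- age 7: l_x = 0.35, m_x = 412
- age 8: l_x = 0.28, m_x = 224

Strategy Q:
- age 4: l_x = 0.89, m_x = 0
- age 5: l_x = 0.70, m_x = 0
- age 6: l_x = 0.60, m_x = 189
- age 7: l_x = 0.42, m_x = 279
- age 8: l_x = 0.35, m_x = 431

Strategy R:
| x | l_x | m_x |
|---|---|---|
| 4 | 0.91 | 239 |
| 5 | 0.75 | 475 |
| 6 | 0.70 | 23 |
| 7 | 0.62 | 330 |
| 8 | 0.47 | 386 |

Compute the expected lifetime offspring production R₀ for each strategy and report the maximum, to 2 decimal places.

975.86

Strategy P: R₀ = 0.87×0 + 0.64×0 + 0.49×0 + 0.35×412 + 0.28×224 = 206.9200
Strategy Q: R₀ = 0.89×0 + 0.70×0 + 0.60×189 + 0.42×279 + 0.35×431 = 381.4300
Strategy R: R₀ = 0.91×239 + 0.75×475 + 0.70×23 + 0.62×330 + 0.47×386 = 975.8600
Highest R₀: strategy R with 975.8600.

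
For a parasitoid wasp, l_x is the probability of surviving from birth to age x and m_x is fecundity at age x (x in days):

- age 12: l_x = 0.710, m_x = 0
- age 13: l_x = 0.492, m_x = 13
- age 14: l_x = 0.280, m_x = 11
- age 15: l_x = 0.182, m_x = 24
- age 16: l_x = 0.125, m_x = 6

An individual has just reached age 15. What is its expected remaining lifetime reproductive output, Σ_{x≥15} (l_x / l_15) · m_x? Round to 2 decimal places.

l_15 = 0.182. Conditional survival from age 15 to x is l_x / l_15.
  x=15: (0.182/0.182) × 24 = 24.0000
  x=16: (0.125/0.182) × 6 = 4.1209
Sum = 24.0000 + 4.1209 = 28.1209

28.12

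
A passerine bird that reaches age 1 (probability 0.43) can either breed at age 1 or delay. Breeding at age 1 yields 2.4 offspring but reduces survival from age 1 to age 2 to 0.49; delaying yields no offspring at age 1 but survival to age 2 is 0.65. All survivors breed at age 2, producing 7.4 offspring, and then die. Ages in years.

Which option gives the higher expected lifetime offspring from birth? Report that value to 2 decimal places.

2.59

breed at age 1: R₀ = 0.43 × (2.4 + 0.49 × 7.4) = 0.43 × 6.0260 = 2.5912
delay to age 2: R₀ = 0.43 × (0.65 × 7.4) = 0.43 × 4.8100 = 2.0683
Higher: breed at age 1 (2.5912).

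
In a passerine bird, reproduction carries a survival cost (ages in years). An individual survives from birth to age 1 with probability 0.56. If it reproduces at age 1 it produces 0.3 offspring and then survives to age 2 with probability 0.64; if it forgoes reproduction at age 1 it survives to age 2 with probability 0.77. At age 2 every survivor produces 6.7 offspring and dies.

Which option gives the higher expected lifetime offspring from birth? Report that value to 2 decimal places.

2.89

breed at age 1: R₀ = 0.56 × (0.3 + 0.64 × 6.7) = 0.56 × 4.5880 = 2.5693
delay to age 2: R₀ = 0.56 × (0.77 × 6.7) = 0.56 × 5.1590 = 2.8890
Higher: delay to age 2 (2.8890).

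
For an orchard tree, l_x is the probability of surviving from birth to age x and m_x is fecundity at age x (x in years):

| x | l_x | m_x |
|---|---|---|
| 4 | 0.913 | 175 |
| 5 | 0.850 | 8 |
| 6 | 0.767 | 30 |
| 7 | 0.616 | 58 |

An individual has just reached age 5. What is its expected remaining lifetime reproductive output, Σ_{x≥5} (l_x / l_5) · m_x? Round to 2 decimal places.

77.10

l_5 = 0.850. Conditional survival from age 5 to x is l_x / l_5.
  x=5: (0.850/0.850) × 8 = 8.0000
  x=6: (0.767/0.850) × 30 = 27.0706
  x=7: (0.616/0.850) × 58 = 42.0329
Sum = 8.0000 + 27.0706 + 42.0329 = 77.1035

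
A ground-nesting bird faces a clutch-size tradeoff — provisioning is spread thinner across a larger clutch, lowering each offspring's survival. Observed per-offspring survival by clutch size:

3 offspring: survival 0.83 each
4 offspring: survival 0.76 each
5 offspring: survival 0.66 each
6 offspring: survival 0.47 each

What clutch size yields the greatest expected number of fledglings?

Expected fledglings = c × s(c):
  c=3: 3 × 0.83 = 2.490
  c=4: 4 × 0.76 = 3.040
  c=5: 5 × 0.66 = 3.300
  c=6: 6 × 0.47 = 2.820
Maximum at c = 5 (3.300 fledglings).

5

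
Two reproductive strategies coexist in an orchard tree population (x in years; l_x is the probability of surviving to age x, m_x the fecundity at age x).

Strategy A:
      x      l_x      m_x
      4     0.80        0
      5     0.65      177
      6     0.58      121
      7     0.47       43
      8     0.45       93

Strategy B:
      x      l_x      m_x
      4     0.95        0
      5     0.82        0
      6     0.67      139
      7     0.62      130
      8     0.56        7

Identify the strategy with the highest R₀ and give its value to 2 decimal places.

247.29

Strategy A: R₀ = 0.80×0 + 0.65×177 + 0.58×121 + 0.47×43 + 0.45×93 = 247.2900
Strategy B: R₀ = 0.95×0 + 0.82×0 + 0.67×139 + 0.62×130 + 0.56×7 = 177.6500
Highest R₀: strategy A with 247.2900.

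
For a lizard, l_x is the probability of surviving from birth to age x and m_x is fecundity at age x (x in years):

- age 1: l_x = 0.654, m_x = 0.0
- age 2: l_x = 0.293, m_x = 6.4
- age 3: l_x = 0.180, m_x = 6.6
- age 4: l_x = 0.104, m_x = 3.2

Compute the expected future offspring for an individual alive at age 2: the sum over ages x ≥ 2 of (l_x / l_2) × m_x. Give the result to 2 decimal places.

l_2 = 0.293. Conditional survival from age 2 to x is l_x / l_2.
  x=2: (0.293/0.293) × 6.4 = 6.4000
  x=3: (0.180/0.293) × 6.6 = 4.0546
  x=4: (0.104/0.293) × 3.2 = 1.1358
Sum = 6.4000 + 4.0546 + 1.1358 = 11.5904

11.59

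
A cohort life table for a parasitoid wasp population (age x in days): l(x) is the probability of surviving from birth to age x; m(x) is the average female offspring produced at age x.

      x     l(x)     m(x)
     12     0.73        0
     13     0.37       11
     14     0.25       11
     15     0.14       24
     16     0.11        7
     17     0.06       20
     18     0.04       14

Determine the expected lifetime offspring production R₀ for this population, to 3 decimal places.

R₀ = Σ l(x) m(x):
  age 12: 0.73 × 0 = 0.0000
  age 13: 0.37 × 11 = 4.0700
  age 14: 0.25 × 11 = 2.7500
  age 15: 0.14 × 24 = 3.3600
  age 16: 0.11 × 7 = 0.7700
  age 17: 0.06 × 20 = 1.2000
  age 18: 0.04 × 14 = 0.5600
R₀ = 0.0000 + 4.0700 + 2.7500 + 3.3600 + 0.7700 + 1.2000 + 0.5600 = 12.7100

12.710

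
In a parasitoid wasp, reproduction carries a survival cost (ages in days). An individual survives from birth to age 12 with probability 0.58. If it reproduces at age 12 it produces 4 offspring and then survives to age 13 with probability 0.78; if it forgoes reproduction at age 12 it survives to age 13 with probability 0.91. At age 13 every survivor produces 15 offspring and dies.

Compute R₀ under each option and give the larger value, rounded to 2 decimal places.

breed at age 12: R₀ = 0.58 × (4 + 0.78 × 15) = 0.58 × 15.7000 = 9.1060
delay to age 13: R₀ = 0.58 × (0.91 × 15) = 0.58 × 13.6500 = 7.9170
Higher: breed at age 12 (9.1060).

9.11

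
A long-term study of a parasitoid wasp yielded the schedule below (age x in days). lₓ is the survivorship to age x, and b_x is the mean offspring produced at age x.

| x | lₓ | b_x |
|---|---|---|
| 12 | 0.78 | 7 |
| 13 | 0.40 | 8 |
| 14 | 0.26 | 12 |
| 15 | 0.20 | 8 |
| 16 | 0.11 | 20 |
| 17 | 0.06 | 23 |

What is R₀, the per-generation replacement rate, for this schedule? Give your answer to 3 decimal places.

16.960

R₀ = Σ lₓ b_x:
  age 12: 0.78 × 7 = 5.4600
  age 13: 0.40 × 8 = 3.2000
  age 14: 0.26 × 12 = 3.1200
  age 15: 0.20 × 8 = 1.6000
  age 16: 0.11 × 20 = 2.2000
  age 17: 0.06 × 23 = 1.3800
R₀ = 5.4600 + 3.2000 + 3.1200 + 1.6000 + 2.2000 + 1.3800 = 16.9600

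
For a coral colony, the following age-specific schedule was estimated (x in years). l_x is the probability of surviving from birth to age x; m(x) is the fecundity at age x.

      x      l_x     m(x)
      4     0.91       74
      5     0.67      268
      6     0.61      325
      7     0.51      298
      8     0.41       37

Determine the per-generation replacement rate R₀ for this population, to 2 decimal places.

612.30

R₀ = Σ l_x m(x):
  age 4: 0.91 × 74 = 67.3400
  age 5: 0.67 × 268 = 179.5600
  age 6: 0.61 × 325 = 198.2500
  age 7: 0.51 × 298 = 151.9800
  age 8: 0.41 × 37 = 15.1700
R₀ = 67.3400 + 179.5600 + 198.2500 + 151.9800 + 15.1700 = 612.3000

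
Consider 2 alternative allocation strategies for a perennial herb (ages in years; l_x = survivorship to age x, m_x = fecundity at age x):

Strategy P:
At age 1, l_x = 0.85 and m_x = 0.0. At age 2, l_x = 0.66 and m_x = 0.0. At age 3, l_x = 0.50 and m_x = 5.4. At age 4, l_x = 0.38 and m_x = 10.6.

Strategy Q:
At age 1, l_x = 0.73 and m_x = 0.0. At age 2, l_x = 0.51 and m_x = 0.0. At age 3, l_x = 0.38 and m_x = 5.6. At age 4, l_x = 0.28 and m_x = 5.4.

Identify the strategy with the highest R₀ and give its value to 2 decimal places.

Strategy P: R₀ = 0.85×0.0 + 0.66×0.0 + 0.50×5.4 + 0.38×10.6 = 6.7280
Strategy Q: R₀ = 0.73×0.0 + 0.51×0.0 + 0.38×5.6 + 0.28×5.4 = 3.6400
Highest R₀: strategy P with 6.7280.

6.73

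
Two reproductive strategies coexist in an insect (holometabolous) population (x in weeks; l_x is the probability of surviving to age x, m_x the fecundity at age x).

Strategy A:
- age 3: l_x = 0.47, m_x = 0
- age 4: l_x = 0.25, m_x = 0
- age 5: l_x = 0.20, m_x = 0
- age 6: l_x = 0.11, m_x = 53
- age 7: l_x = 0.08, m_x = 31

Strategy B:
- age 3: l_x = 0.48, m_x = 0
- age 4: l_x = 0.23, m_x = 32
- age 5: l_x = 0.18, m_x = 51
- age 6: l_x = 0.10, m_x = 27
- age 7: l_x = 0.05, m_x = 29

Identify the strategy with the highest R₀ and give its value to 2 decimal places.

20.69

Strategy A: R₀ = 0.47×0 + 0.25×0 + 0.20×0 + 0.11×53 + 0.08×31 = 8.3100
Strategy B: R₀ = 0.48×0 + 0.23×32 + 0.18×51 + 0.10×27 + 0.05×29 = 20.6900
Highest R₀: strategy B with 20.6900.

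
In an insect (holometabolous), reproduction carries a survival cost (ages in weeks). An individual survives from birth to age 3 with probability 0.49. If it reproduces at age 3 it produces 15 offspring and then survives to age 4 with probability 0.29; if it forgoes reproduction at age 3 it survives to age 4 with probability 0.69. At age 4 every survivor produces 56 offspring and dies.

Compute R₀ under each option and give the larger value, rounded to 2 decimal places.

18.93

breed at age 3: R₀ = 0.49 × (15 + 0.29 × 56) = 0.49 × 31.2400 = 15.3076
delay to age 4: R₀ = 0.49 × (0.69 × 56) = 0.49 × 38.6400 = 18.9336
Higher: delay to age 4 (18.9336).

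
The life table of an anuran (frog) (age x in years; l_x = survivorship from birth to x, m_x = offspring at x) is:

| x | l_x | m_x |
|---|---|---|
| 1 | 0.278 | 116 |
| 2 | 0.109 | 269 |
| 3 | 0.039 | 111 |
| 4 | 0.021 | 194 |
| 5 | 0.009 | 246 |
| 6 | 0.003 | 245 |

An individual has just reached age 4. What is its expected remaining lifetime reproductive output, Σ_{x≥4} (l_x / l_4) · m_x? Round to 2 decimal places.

l_4 = 0.021. Conditional survival from age 4 to x is l_x / l_4.
  x=4: (0.021/0.021) × 194 = 194.0000
  x=5: (0.009/0.021) × 246 = 105.4286
  x=6: (0.003/0.021) × 245 = 35.0000
Sum = 194.0000 + 105.4286 + 35.0000 = 334.4286

334.43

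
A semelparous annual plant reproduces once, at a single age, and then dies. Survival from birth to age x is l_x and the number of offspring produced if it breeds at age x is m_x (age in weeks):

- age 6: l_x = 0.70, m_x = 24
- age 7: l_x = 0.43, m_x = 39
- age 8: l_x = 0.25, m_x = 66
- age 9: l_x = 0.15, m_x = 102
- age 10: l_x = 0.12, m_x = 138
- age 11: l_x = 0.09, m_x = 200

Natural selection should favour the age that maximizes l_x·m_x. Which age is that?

Expected offspring if breeding at age x = l_x × m_x:
  age 6: 0.70 × 24 = 16.800
  age 7: 0.43 × 39 = 16.770
  age 8: 0.25 × 66 = 16.500
  age 9: 0.15 × 102 = 15.300
  age 10: 0.12 × 138 = 16.560
  age 11: 0.09 × 200 = 18.000
Maximum at age 11 (18.000).

11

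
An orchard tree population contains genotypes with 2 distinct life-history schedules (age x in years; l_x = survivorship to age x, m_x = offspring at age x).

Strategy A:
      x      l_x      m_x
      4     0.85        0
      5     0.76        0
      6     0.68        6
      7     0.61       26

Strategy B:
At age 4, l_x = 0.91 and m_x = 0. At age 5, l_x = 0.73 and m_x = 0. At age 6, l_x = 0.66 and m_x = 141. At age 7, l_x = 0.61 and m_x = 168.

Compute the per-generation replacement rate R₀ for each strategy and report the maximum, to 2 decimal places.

Strategy A: R₀ = 0.85×0 + 0.76×0 + 0.68×6 + 0.61×26 = 19.9400
Strategy B: R₀ = 0.91×0 + 0.73×0 + 0.66×141 + 0.61×168 = 195.5400
Highest R₀: strategy B with 195.5400.

195.54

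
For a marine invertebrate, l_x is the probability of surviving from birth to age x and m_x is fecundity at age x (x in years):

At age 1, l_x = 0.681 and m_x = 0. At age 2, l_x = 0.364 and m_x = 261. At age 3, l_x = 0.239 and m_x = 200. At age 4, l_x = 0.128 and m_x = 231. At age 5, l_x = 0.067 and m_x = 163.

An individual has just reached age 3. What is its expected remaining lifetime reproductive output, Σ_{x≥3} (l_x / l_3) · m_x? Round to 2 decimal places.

l_3 = 0.239. Conditional survival from age 3 to x is l_x / l_3.
  x=3: (0.239/0.239) × 200 = 200.0000
  x=4: (0.128/0.239) × 231 = 123.7155
  x=5: (0.067/0.239) × 163 = 45.6946
Sum = 200.0000 + 123.7155 + 45.6946 = 369.4100

369.41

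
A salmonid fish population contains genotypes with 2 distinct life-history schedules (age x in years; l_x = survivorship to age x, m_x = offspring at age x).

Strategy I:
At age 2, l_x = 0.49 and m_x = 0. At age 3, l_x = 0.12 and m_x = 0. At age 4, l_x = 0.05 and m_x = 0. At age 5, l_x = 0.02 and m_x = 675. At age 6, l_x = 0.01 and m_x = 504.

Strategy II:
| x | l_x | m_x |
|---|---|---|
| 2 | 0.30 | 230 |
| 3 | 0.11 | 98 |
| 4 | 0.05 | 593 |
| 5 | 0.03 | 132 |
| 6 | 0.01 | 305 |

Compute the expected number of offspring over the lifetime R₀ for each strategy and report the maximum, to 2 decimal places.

116.44

Strategy I: R₀ = 0.49×0 + 0.12×0 + 0.05×0 + 0.02×675 + 0.01×504 = 18.5400
Strategy II: R₀ = 0.30×230 + 0.11×98 + 0.05×593 + 0.03×132 + 0.01×305 = 116.4400
Highest R₀: strategy II with 116.4400.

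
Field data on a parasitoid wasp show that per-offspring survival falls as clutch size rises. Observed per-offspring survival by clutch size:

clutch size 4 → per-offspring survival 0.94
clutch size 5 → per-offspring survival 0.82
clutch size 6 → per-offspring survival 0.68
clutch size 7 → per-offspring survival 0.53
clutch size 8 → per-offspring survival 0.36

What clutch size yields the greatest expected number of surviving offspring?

Expected surviving offspring = c × s(c):
  c=4: 4 × 0.94 = 3.760
  c=5: 5 × 0.82 = 4.100
  c=6: 6 × 0.68 = 4.080
  c=7: 7 × 0.53 = 3.710
  c=8: 8 × 0.36 = 2.880
Maximum at c = 5 (4.100 surviving offspring).

5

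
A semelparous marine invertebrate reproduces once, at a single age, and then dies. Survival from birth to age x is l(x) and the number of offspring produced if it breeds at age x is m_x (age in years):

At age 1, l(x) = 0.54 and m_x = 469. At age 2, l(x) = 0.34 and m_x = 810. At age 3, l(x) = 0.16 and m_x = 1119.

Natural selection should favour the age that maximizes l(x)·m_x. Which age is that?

Expected offspring if breeding at age x = l(x) × m_x:
  age 1: 0.54 × 469 = 253.260
  age 2: 0.34 × 810 = 275.400
  age 3: 0.16 × 1119 = 179.040
Maximum at age 2 (275.400).

2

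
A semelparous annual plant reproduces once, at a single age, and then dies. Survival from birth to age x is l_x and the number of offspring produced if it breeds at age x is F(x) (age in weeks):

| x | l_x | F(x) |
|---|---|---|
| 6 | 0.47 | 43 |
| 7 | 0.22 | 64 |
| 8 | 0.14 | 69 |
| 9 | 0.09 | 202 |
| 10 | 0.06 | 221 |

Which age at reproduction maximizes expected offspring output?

6

Expected offspring if breeding at age x = l_x × F(x):
  age 6: 0.47 × 43 = 20.210
  age 7: 0.22 × 64 = 14.080
  age 8: 0.14 × 69 = 9.660
  age 9: 0.09 × 202 = 18.180
  age 10: 0.06 × 221 = 13.260
Maximum at age 6 (20.210).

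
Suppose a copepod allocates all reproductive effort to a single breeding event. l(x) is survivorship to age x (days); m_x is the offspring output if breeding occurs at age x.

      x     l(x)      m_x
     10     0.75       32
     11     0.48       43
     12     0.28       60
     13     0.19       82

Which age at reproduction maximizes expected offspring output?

10

Expected offspring if breeding at age x = l(x) × m_x:
  age 10: 0.75 × 32 = 24.000
  age 11: 0.48 × 43 = 20.640
  age 12: 0.28 × 60 = 16.800
  age 13: 0.19 × 82 = 15.580
Maximum at age 10 (24.000).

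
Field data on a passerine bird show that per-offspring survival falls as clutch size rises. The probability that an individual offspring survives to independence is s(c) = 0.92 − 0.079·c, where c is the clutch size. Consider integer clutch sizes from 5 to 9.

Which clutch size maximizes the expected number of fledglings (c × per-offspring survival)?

Expected fledglings = c × s(c):
  c=5: 5 × 0.525 = 2.625
  c=6: 6 × 0.446 = 2.676
  c=7: 7 × 0.367 = 2.569
  c=8: 8 × 0.288 = 2.304
  c=9: 9 × 0.209 = 1.881
Maximum at c = 6 (2.676 fledglings).

6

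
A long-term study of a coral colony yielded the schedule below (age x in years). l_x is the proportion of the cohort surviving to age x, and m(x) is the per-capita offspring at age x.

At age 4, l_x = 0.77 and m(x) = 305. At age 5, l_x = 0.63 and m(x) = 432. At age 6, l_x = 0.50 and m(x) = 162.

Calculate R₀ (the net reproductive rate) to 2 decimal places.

R₀ = Σ l_x m(x):
  age 4: 0.77 × 305 = 234.8500
  age 5: 0.63 × 432 = 272.1600
  age 6: 0.50 × 162 = 81.0000
R₀ = 234.8500 + 272.1600 + 81.0000 = 588.0100

588.01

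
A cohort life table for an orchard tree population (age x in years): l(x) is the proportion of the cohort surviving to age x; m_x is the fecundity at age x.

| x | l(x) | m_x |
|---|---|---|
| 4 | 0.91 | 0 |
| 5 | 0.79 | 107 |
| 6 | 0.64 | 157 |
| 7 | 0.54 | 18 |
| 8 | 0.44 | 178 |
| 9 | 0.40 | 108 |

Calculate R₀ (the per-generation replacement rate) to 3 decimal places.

316.250

R₀ = Σ l(x) m_x:
  age 4: 0.91 × 0 = 0.0000
  age 5: 0.79 × 107 = 84.5300
  age 6: 0.64 × 157 = 100.4800
  age 7: 0.54 × 18 = 9.7200
  age 8: 0.44 × 178 = 78.3200
  age 9: 0.40 × 108 = 43.2000
R₀ = 0.0000 + 84.5300 + 100.4800 + 9.7200 + 78.3200 + 43.2000 = 316.2500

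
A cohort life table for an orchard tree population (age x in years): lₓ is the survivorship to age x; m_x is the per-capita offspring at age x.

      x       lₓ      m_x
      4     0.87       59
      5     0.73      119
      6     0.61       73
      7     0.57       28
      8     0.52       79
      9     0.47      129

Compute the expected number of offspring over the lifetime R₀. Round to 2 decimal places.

300.40

R₀ = Σ lₓ m_x:
  age 4: 0.87 × 59 = 51.3300
  age 5: 0.73 × 119 = 86.8700
  age 6: 0.61 × 73 = 44.5300
  age 7: 0.57 × 28 = 15.9600
  age 8: 0.52 × 79 = 41.0800
  age 9: 0.47 × 129 = 60.6300
R₀ = 51.3300 + 86.8700 + 44.5300 + 15.9600 + 41.0800 + 60.6300 = 300.4000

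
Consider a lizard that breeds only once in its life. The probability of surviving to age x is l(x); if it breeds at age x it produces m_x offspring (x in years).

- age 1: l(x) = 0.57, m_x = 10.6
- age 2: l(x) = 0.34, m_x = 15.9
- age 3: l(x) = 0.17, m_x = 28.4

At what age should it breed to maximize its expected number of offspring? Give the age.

1

Expected offspring if breeding at age x = l(x) × m_x:
  age 1: 0.57 × 10.6 = 6.042
  age 2: 0.34 × 15.9 = 5.406
  age 3: 0.17 × 28.4 = 4.828
Maximum at age 1 (6.042).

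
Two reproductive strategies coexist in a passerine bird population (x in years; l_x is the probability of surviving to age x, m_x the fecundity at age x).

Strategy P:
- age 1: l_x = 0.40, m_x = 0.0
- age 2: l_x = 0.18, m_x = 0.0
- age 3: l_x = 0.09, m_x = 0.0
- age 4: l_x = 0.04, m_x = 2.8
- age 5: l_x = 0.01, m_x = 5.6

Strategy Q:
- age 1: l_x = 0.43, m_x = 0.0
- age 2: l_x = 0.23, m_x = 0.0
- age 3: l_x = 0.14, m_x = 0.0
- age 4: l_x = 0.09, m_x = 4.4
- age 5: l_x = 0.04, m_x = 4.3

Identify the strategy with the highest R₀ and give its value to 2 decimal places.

0.57

Strategy P: R₀ = 0.40×0.0 + 0.18×0.0 + 0.09×0.0 + 0.04×2.8 + 0.01×5.6 = 0.1680
Strategy Q: R₀ = 0.43×0.0 + 0.23×0.0 + 0.14×0.0 + 0.09×4.4 + 0.04×4.3 = 0.5680
Highest R₀: strategy Q with 0.5680.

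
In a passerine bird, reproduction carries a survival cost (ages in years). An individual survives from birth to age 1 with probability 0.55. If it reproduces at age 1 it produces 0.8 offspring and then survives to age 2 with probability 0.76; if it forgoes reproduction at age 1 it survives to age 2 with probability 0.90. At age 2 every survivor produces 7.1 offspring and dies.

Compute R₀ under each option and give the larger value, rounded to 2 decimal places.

3.51

breed at age 1: R₀ = 0.55 × (0.8 + 0.76 × 7.1) = 0.55 × 6.1960 = 3.4078
delay to age 2: R₀ = 0.55 × (0.90 × 7.1) = 0.55 × 6.3900 = 3.5145
Higher: delay to age 2 (3.5145).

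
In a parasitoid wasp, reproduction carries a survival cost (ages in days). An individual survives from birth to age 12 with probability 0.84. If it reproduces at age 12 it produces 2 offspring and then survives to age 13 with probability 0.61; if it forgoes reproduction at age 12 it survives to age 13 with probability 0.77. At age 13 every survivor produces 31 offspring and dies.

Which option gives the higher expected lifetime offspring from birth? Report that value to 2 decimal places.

20.05

breed at age 12: R₀ = 0.84 × (2 + 0.61 × 31) = 0.84 × 20.9100 = 17.5644
delay to age 13: R₀ = 0.84 × (0.77 × 31) = 0.84 × 23.8700 = 20.0508
Higher: delay to age 13 (20.0508).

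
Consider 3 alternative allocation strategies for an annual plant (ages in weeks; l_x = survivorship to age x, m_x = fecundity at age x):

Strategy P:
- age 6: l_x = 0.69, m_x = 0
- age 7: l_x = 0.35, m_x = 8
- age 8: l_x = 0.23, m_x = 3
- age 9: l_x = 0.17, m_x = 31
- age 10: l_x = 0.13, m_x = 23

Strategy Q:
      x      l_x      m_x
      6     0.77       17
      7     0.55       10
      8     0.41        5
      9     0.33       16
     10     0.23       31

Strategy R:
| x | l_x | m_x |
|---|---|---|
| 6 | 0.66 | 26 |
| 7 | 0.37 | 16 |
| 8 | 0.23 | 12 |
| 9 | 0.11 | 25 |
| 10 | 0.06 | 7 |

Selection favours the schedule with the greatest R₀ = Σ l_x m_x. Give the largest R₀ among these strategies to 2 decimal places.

33.05

Strategy P: R₀ = 0.69×0 + 0.35×8 + 0.23×3 + 0.17×31 + 0.13×23 = 11.7500
Strategy Q: R₀ = 0.77×17 + 0.55×10 + 0.41×5 + 0.33×16 + 0.23×31 = 33.0500
Strategy R: R₀ = 0.66×26 + 0.37×16 + 0.23×12 + 0.11×25 + 0.06×7 = 29.0100
Highest R₀: strategy Q with 33.0500.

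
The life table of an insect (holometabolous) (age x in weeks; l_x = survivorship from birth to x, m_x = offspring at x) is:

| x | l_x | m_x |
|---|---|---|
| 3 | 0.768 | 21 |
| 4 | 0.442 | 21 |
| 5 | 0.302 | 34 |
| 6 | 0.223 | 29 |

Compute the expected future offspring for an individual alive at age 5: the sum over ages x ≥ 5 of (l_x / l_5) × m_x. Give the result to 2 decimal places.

l_5 = 0.302. Conditional survival from age 5 to x is l_x / l_5.
  x=5: (0.302/0.302) × 34 = 34.0000
  x=6: (0.223/0.302) × 29 = 21.4139
Sum = 34.0000 + 21.4139 = 55.4139

55.41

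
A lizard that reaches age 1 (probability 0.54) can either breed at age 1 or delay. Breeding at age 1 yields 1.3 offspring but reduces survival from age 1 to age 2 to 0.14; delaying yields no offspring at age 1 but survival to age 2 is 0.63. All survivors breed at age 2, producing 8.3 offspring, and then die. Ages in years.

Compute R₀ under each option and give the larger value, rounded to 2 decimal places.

breed at age 1: R₀ = 0.54 × (1.3 + 0.14 × 8.3) = 0.54 × 2.4620 = 1.3295
delay to age 2: R₀ = 0.54 × (0.63 × 8.3) = 0.54 × 5.2290 = 2.8237
Higher: delay to age 2 (2.8237).

2.82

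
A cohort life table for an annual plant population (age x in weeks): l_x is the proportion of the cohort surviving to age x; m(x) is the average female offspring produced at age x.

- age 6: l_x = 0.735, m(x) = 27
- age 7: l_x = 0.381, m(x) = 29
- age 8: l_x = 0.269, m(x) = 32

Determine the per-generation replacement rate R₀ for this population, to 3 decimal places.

39.502

R₀ = Σ l_x m(x):
  age 6: 0.735 × 27 = 19.8450
  age 7: 0.381 × 29 = 11.0490
  age 8: 0.269 × 32 = 8.6080
R₀ = 19.8450 + 11.0490 + 8.6080 = 39.5020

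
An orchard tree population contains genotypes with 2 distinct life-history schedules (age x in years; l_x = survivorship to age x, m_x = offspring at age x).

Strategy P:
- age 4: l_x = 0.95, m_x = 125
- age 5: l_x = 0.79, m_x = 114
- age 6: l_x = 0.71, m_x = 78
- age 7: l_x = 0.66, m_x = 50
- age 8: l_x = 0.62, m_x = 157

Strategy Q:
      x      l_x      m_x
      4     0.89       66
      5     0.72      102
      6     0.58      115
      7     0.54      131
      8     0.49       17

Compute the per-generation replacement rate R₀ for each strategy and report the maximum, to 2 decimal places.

Strategy P: R₀ = 0.95×125 + 0.79×114 + 0.71×78 + 0.66×50 + 0.62×157 = 394.5300
Strategy Q: R₀ = 0.89×66 + 0.72×102 + 0.58×115 + 0.54×131 + 0.49×17 = 277.9500
Highest R₀: strategy P with 394.5300.

394.53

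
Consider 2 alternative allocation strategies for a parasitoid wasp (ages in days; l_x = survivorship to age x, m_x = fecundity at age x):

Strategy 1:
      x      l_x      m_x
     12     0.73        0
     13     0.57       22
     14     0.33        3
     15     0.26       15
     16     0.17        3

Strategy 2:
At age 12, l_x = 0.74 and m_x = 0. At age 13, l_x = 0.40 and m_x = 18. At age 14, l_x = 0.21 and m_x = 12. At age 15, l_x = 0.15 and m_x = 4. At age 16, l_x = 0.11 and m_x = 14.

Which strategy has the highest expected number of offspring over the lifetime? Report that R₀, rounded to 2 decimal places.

Strategy 1: R₀ = 0.73×0 + 0.57×22 + 0.33×3 + 0.26×15 + 0.17×3 = 17.9400
Strategy 2: R₀ = 0.74×0 + 0.40×18 + 0.21×12 + 0.15×4 + 0.11×14 = 11.8600
Highest R₀: strategy 1 with 17.9400.

17.94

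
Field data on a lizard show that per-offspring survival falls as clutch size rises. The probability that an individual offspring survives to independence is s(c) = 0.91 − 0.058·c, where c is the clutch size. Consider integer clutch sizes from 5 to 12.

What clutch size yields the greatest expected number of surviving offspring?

8

Expected surviving offspring = c × s(c):
  c=5: 5 × 0.620 = 3.100
  c=6: 6 × 0.562 = 3.372
  c=7: 7 × 0.504 = 3.528
  c=8: 8 × 0.446 = 3.568
  c=9: 9 × 0.388 = 3.492
  c=10: 10 × 0.330 = 3.300
  c=11: 11 × 0.272 = 2.992
  c=12: 12 × 0.214 = 2.568
Maximum at c = 8 (3.568 surviving offspring).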